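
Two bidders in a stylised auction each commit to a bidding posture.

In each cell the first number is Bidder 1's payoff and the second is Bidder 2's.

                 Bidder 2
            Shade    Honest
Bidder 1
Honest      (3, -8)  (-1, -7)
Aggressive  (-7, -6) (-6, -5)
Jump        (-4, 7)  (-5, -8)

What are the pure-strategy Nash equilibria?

(Honest, Shade): Bidder 2 can switch to Honest (-8 → -7). Not NE.
(Honest, Honest): Bidder 1 gets -1, best alternative -5; Bidder 2 gets -7, best alternative -8. No profitable deviation — NE.
(Aggressive, Shade): Bidder 1 can switch to Honest (-7 → 3). Not NE.
(Aggressive, Honest): Bidder 1 can switch to Honest (-6 → -1). Not NE.
(Jump, Shade): Bidder 1 can switch to Honest (-4 → 3). Not NE.
(Jump, Honest): Bidder 1 can switch to Honest (-5 → -1). Not NE.

The unique pure-strategy Nash equilibrium is (Honest, Honest).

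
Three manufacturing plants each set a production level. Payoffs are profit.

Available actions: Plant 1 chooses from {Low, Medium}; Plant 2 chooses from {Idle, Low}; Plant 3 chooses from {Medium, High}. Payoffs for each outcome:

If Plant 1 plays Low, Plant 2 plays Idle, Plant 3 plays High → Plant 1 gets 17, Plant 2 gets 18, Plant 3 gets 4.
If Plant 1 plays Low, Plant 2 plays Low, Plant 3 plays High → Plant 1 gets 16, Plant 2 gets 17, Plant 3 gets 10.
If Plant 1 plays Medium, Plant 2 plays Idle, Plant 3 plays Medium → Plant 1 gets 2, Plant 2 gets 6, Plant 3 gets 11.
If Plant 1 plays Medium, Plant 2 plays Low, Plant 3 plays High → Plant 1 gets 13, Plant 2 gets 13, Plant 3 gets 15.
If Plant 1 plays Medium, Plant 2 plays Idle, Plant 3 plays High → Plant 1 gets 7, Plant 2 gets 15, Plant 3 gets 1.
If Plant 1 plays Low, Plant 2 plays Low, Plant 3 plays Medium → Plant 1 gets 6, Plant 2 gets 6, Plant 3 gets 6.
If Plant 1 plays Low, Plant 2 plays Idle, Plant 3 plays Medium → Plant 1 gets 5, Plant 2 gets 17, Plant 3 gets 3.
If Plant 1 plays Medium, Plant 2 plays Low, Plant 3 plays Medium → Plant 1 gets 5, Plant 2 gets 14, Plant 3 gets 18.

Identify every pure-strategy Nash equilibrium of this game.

(Low, Idle, Medium): Plant 3 can switch to High (3 → 4). Not NE.
(Low, Idle, High): Plant 1 gets 17, best alternative 7; Plant 2 gets 18, best alternative 17; Plant 3 gets 4, best alternative 3. No profitable deviation — NE.
(Low, Low, Medium): Plant 2 can switch to Idle (6 → 17). Not NE.
(Low, Low, High): Plant 2 can switch to Idle (17 → 18). Not NE.
(Medium, Idle, Medium): Plant 1 can switch to Low (2 → 5). Not NE.
(Medium, Idle, High): Plant 1 can switch to Low (7 → 17). Not NE.
(Medium, Low, Medium): Plant 1 can switch to Low (5 → 6). Not NE.
(Medium, Low, High): Plant 1 can switch to Low (13 → 16). Not NE.

(Low, Idle, High)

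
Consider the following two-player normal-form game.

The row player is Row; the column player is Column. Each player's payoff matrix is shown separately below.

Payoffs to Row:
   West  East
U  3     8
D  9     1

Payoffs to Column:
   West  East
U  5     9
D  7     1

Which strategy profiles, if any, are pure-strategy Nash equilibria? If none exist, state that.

Pure-strategy Nash equilibria: (U, East), (D, West)

For each player, find the best response to each opponent profile; mutual best responses are the pure NE.
Row against West: payoffs 3, 9 → best response D.
Row against East: payoffs 8, 1 → best response U.
Column against U: payoffs 5, 9 → best response East.
Column against D: payoffs 7, 1 → best response West.
Mutual best responses: (U, East); (D, West).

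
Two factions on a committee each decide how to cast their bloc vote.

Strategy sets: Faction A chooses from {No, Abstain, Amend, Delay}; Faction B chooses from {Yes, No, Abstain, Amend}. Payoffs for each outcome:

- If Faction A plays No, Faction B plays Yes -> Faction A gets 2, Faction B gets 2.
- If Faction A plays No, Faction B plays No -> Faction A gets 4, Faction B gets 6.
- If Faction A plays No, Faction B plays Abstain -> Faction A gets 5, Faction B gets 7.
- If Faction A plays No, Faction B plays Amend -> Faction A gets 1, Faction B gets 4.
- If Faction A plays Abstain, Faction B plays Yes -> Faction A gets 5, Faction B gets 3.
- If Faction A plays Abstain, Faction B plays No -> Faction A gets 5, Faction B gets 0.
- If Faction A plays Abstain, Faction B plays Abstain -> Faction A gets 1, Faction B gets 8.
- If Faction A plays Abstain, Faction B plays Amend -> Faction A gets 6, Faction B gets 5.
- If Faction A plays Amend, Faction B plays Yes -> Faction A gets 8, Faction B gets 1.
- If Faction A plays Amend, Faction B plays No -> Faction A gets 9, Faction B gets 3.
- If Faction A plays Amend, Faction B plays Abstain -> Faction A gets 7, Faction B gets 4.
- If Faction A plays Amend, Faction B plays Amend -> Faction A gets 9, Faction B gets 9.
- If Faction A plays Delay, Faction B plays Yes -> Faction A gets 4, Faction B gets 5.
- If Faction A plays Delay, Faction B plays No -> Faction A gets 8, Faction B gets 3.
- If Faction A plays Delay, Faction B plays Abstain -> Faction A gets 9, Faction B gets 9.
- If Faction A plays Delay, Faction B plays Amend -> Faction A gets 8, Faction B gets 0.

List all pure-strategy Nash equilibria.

The pure Nash equilibria are (Amend, Amend), (Delay, Abstain).

Mark each player's best response to every combination of opponents' strategies; a profile where every player is best-responding is a pure Nash equilibrium.
Faction A against Yes: payoffs 2, 5, 8, 4 → best response Amend.
Faction A against No: payoffs 4, 5, 9, 8 → best response Amend.
Faction A against Abstain: payoffs 5, 1, 7, 9 → best response Delay.
Faction A against Amend: payoffs 1, 6, 9, 8 → best response Amend.
Faction B against No: payoffs 2, 6, 7, 4 → best response Abstain.
Faction B against Abstain: payoffs 3, 0, 8, 5 → best response Abstain.
Faction B against Amend: payoffs 1, 3, 4, 9 → best response Amend.
Faction B against Delay: payoffs 5, 3, 9, 0 → best response Abstain.
Mutual best responses: (Amend, Amend); (Delay, Abstain).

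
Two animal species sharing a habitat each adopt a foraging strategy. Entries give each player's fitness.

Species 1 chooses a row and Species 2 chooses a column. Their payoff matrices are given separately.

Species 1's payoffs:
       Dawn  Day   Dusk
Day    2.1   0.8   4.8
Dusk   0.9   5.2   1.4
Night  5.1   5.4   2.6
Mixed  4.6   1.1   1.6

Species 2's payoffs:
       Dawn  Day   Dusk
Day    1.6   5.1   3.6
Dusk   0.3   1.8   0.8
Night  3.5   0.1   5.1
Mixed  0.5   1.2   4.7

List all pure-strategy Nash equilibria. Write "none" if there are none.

No pure-strategy Nash equilibrium.

Species 1 against Dawn: payoffs 2.1, 0.9, 5.1, 4.6 → best response Night.
Species 1 against Day: payoffs 0.8, 5.2, 5.4, 1.1 → best response Night.
Species 1 against Dusk: payoffs 4.8, 1.4, 2.6, 1.6 → best response Day.
Species 2 against Day: payoffs 1.6, 5.1, 3.6 → best response Day.
Species 2 against Dusk: payoffs 0.3, 1.8, 0.8 → best response Day.
Species 2 against Night: payoffs 3.5, 0.1, 5.1 → best response Dusk.
Species 2 against Mixed: payoffs 0.5, 1.2, 4.7 → best response Dusk.
No profile is a mutual best response for all players.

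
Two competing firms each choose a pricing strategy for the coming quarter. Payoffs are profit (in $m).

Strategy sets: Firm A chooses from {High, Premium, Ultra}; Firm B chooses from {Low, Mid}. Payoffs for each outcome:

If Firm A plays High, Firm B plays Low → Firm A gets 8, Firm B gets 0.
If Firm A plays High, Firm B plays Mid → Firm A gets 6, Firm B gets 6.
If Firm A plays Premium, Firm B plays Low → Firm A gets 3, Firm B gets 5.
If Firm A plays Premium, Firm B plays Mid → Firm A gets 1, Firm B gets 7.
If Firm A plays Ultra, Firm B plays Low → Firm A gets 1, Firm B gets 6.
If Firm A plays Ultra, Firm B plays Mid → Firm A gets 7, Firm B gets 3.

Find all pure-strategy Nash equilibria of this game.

none

For each player, find the best response to each opponent profile; mutual best responses are the pure NE.
Firm A against Low: payoffs 8, 3, 1 → best response High.
Firm A against Mid: payoffs 6, 1, 7 → best response Ultra.
Firm B against High: payoffs 0, 6 → best response Mid.
Firm B against Premium: payoffs 5, 7 → best response Mid.
Firm B against Ultra: payoffs 6, 3 → best response Low.
No profile is a mutual best response for all players.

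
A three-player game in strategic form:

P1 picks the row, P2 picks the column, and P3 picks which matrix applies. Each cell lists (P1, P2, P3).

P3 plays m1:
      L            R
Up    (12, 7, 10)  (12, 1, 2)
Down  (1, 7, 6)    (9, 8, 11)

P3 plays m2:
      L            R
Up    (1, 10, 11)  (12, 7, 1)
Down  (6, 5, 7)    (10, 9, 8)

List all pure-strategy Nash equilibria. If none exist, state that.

none

P1 against (L, m1): payoffs 12, 1 → best response Up.
P1 against (L, m2): payoffs 1, 6 → best response Down.
P1 against (R, m1): payoffs 12, 9 → best response Up.
P1 against (R, m2): payoffs 12, 10 → best response Up.
P2 against (Up, m1): payoffs 7, 1 → best response L.
P2 against (Up, m2): payoffs 10, 7 → best response L.
P2 against (Down, m1): payoffs 7, 8 → best response R.
P2 against (Down, m2): payoffs 5, 9 → best response R.
P3 against (Up, L): payoffs 10, 11 → best response m2.
P3 against (Up, R): payoffs 2, 1 → best response m1.
P3 against (Down, L): payoffs 6, 7 → best response m2.
P3 against (Down, R): payoffs 11, 8 → best response m1.
No profile is a mutual best response for all players.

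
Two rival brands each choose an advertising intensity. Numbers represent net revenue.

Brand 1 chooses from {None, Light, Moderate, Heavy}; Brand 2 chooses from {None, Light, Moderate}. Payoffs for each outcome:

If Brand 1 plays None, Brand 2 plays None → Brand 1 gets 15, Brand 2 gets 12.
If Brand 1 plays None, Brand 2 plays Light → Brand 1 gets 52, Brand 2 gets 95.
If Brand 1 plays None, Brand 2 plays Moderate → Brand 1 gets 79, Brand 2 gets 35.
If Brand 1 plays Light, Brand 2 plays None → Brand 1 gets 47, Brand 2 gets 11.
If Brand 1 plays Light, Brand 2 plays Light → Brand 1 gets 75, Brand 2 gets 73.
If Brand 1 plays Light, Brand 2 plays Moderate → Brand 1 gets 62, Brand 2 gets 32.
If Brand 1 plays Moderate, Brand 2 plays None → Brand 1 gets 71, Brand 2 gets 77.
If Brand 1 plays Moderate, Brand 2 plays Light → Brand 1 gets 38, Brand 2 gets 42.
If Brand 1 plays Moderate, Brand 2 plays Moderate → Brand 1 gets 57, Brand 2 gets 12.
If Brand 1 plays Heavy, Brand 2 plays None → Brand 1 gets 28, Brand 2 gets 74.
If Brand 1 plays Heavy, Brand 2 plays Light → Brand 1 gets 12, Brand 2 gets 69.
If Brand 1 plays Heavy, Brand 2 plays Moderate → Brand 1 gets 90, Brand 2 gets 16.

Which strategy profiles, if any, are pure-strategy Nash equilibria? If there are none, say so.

Check each profile: it is a Nash equilibrium iff no player can strictly gain by switching unilaterally.
(None, None): Brand 1 can switch to Light (15 → 47). Not NE.
(None, Light): Brand 1 can switch to Light (52 → 75). Not NE.
(None, Moderate): Brand 1 can switch to Heavy (79 → 90). Not NE.
(Light, None): Brand 1 can switch to Moderate (47 → 71). Not NE.
(Light, Light): Brand 1 gets 75, best alternative 52; Brand 2 gets 73, best alternative 32. No profitable deviation — NE.
(Light, Moderate): Brand 1 can switch to None (62 → 79). Not NE.
(Moderate, None): Brand 1 gets 71, best alternative 47; Brand 2 gets 77, best alternative 42. No profitable deviation — NE.
(Moderate, Light): Brand 1 can switch to None (38 → 52). Not NE.
(The remaining 4 profiles each have a profitable deviation by the same check.)

Pure-strategy Nash equilibria: (Light, Light); (Moderate, None)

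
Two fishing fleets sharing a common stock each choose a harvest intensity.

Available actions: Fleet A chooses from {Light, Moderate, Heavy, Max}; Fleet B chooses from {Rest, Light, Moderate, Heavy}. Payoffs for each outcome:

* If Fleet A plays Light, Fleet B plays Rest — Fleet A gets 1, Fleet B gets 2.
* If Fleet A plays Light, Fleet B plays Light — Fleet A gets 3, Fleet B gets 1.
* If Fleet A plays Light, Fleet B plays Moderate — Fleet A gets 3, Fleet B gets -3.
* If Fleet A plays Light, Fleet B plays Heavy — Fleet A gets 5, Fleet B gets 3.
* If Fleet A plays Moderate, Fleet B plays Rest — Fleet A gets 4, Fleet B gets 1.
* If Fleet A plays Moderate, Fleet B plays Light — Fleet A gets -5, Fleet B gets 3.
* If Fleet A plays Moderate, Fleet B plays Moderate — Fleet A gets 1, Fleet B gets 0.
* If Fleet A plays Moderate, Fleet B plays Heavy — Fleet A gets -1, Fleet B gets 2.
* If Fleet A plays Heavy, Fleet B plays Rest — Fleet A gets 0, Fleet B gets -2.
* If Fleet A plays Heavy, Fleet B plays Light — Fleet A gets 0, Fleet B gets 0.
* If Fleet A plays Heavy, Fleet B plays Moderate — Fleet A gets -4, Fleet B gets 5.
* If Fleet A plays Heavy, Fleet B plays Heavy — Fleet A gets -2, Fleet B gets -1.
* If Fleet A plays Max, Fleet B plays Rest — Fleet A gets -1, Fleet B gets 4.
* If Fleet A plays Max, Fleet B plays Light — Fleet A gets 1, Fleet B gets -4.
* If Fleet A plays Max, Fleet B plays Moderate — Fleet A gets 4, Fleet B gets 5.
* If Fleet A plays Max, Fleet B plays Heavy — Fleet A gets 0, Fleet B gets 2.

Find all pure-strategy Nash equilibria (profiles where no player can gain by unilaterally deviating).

Fleet A against Rest: payoffs 1, 4, 0, -1 → best response Moderate.
Fleet A against Light: payoffs 3, -5, 0, 1 → best response Light.
Fleet A against Moderate: payoffs 3, 1, -4, 4 → best response Max.
Fleet A against Heavy: payoffs 5, -1, -2, 0 → best response Light.
Fleet B against Light: payoffs 2, 1, -3, 3 → best response Heavy.
Fleet B against Moderate: payoffs 1, 3, 0, 2 → best response Light.
Fleet B against Heavy: payoffs -2, 0, 5, -1 → best response Moderate.
Fleet B against Max: payoffs 4, -4, 5, 2 → best response Moderate.
Mutual best responses: (Light, Heavy); (Max, Moderate).

The pure Nash equilibria are (Light, Heavy), (Max, Moderate).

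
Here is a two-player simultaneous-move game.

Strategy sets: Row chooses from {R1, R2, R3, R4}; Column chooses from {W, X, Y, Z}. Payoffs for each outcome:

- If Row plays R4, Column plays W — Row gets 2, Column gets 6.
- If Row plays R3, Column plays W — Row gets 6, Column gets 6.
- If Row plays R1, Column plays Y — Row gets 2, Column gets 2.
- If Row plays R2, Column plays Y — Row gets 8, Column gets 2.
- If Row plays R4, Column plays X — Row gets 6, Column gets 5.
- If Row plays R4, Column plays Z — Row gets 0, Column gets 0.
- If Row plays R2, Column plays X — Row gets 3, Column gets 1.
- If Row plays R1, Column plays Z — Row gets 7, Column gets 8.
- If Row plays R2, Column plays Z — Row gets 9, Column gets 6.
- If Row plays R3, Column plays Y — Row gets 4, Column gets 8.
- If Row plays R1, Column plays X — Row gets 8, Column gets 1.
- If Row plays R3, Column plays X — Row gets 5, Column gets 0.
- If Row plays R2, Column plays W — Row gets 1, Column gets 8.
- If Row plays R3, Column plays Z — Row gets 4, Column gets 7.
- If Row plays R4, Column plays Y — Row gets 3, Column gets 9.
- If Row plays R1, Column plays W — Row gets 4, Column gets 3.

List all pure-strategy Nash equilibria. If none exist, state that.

For each strategy profile, look for a profitable unilateral deviation.
(R1, W): Row can switch to R3 (4 → 6). Not NE.
(R1, X): Column can switch to W (1 → 3). Not NE.
(R1, Y): Row can switch to R2 (2 → 8). Not NE.
(R1, Z): Row can switch to R2 (7 → 9). Not NE.
(R2, W): Row can switch to R1 (1 → 4). Not NE.
(R2, X): Row can switch to R1 (3 → 8). Not NE.
(R2, Y): Column can switch to W (2 → 8). Not NE.
(R2, Z): Column can switch to W (6 → 8). Not NE.
(R3, W): Column can switch to Y (6 → 8). Not NE.
(R3, X): Row can switch to R1 (5 → 8). Not NE.
(R3, Y): Row can switch to R2 (4 → 8). Not NE.
(R3, Z): Row can switch to R1 (4 → 7). Not NE.
(The remaining 4 profiles each have a profitable deviation by the same check.)

none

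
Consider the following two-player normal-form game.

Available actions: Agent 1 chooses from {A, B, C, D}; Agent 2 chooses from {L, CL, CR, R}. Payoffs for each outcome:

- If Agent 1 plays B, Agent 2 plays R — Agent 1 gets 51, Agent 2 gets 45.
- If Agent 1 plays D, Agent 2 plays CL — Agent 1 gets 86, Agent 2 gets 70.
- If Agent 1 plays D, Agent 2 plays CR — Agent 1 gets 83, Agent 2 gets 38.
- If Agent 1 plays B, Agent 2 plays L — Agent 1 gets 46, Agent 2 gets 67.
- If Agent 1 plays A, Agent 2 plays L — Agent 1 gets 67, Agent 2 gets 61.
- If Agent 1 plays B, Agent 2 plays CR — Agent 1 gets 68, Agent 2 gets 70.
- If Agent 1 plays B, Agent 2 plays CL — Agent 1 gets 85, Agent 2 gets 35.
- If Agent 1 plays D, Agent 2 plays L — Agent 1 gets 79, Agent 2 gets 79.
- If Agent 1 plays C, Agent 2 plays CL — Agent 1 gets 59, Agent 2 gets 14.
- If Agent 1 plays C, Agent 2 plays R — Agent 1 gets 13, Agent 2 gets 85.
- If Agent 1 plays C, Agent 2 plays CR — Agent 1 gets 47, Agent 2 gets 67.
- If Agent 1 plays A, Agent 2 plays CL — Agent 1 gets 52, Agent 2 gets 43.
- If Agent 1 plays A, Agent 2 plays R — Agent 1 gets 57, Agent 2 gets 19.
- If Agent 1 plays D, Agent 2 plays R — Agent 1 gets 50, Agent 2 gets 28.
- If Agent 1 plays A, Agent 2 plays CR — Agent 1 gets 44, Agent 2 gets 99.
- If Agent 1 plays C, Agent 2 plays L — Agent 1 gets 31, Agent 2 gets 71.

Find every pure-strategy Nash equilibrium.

(D, L)

Agent 1 against L: payoffs 67, 46, 31, 79 → best response D.
Agent 1 against CL: payoffs 52, 85, 59, 86 → best response D.
Agent 1 against CR: payoffs 44, 68, 47, 83 → best response D.
Agent 1 against R: payoffs 57, 51, 13, 50 → best response A.
Agent 2 against A: payoffs 61, 43, 99, 19 → best response CR.
Agent 2 against B: payoffs 67, 35, 70, 45 → best response CR.
Agent 2 against C: payoffs 71, 14, 67, 85 → best response R.
Agent 2 against D: payoffs 79, 70, 38, 28 → best response L.
Mutual best responses: (D, L).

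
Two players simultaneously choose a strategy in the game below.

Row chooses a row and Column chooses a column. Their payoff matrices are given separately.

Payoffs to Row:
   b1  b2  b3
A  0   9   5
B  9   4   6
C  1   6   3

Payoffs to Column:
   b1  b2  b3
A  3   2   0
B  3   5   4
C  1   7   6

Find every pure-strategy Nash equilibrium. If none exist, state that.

No pure-strategy Nash equilibrium.

(A, b1): Row can switch to B (0 → 9). Not NE.
(A, b2): Column can switch to b1 (2 → 3). Not NE.
(A, b3): Row can switch to B (5 → 6). Not NE.
(B, b1): Column can switch to b2 (3 → 5). Not NE.
(B, b2): Row can switch to A (4 → 9). Not NE.
(B, b3): Column can switch to b2 (4 → 5). Not NE.
(C, b1): Row can switch to B (1 → 9). Not NE.
(C, b2): Row can switch to A (6 → 9). Not NE.
(C, b3): Row can switch to A (3 → 5). Not NE.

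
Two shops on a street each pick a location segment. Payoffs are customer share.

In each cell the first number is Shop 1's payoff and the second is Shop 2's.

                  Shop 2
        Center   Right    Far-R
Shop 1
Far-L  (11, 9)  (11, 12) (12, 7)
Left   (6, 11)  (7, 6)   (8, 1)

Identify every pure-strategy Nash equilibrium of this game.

Shop 1 against Center: payoffs 11, 6 → best response Far-L.
Shop 1 against Right: payoffs 11, 7 → best response Far-L.
Shop 1 against Far-R: payoffs 12, 8 → best response Far-L.
Shop 2 against Far-L: payoffs 9, 12, 7 → best response Right.
Shop 2 against Left: payoffs 11, 6, 1 → best response Center.
Mutual best responses: (Far-L, Right).

(Far-L, Right)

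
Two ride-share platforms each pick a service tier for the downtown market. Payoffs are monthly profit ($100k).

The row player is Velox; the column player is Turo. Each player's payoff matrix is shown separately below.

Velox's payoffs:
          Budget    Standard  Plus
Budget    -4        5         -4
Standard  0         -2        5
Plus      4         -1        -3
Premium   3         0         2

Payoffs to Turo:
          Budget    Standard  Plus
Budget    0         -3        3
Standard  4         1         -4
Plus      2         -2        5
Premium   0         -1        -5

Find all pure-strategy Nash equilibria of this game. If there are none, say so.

Mark each player's best response to every combination of opponents' strategies; a profile where every player is best-responding is a pure Nash equilibrium.
Velox against Budget: payoffs -4, 0, 4, 3 → best response Plus.
Velox against Standard: payoffs 5, -2, -1, 0 → best response Budget.
Velox against Plus: payoffs -4, 5, -3, 2 → best response Standard.
Turo against Budget: payoffs 0, -3, 3 → best response Plus.
Turo against Standard: payoffs 4, 1, -4 → best response Budget.
Turo against Plus: payoffs 2, -2, 5 → best response Plus.
Turo against Premium: payoffs 0, -1, -5 → best response Budget.
No profile is a mutual best response for all players.

This game has no pure Nash equilibrium.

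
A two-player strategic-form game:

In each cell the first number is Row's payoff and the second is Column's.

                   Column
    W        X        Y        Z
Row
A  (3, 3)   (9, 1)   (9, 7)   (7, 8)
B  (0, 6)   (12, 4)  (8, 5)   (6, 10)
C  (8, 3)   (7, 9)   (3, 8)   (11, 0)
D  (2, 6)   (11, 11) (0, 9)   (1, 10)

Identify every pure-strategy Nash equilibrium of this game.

No pure-strategy Nash equilibrium.

Row against W: payoffs 3, 0, 8, 2 → best response C.
Row against X: payoffs 9, 12, 7, 11 → best response B.
Row against Y: payoffs 9, 8, 3, 0 → best response A.
Row against Z: payoffs 7, 6, 11, 1 → best response C.
Column against A: payoffs 3, 1, 7, 8 → best response Z.
Column against B: payoffs 6, 4, 5, 10 → best response Z.
Column against C: payoffs 3, 9, 8, 0 → best response X.
Column against D: payoffs 6, 11, 9, 10 → best response X.
No profile is a mutual best response for all players.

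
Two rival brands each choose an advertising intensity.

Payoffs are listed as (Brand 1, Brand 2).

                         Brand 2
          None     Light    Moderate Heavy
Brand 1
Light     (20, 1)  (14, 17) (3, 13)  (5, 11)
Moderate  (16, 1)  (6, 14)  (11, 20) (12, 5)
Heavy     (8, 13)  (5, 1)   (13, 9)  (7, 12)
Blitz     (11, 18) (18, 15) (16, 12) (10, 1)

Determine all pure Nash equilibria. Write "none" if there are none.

For each player, find the best response to each opponent profile; mutual best responses are the pure NE.
Brand 1 against None: payoffs 20, 16, 8, 11 → best response Light.
Brand 1 against Light: payoffs 14, 6, 5, 18 → best response Blitz.
Brand 1 against Moderate: payoffs 3, 11, 13, 16 → best response Blitz.
Brand 1 against Heavy: payoffs 5, 12, 7, 10 → best response Moderate.
Brand 2 against Light: payoffs 1, 17, 13, 11 → best response Light.
Brand 2 against Moderate: payoffs 1, 14, 20, 5 → best response Moderate.
Brand 2 against Heavy: payoffs 13, 1, 9, 12 → best response None.
Brand 2 against Blitz: payoffs 18, 15, 12, 1 → best response None.
No profile is a mutual best response for all players.

This game has no pure Nash equilibrium.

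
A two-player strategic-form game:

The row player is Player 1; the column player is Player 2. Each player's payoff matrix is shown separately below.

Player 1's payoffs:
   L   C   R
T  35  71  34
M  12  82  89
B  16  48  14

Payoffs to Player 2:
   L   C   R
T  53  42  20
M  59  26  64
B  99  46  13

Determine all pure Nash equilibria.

For each player, find the best response to each opponent profile; mutual best responses are the pure NE.
Player 1 against L: payoffs 35, 12, 16 → best response T.
Player 1 against C: payoffs 71, 82, 48 → best response M.
Player 1 against R: payoffs 34, 89, 14 → best response M.
Player 2 against T: payoffs 53, 42, 20 → best response L.
Player 2 against M: payoffs 59, 26, 64 → best response R.
Player 2 against B: payoffs 99, 46, 13 → best response L.
Mutual best responses: (T, L); (M, R).

The pure Nash equilibria are (T, L), (M, R).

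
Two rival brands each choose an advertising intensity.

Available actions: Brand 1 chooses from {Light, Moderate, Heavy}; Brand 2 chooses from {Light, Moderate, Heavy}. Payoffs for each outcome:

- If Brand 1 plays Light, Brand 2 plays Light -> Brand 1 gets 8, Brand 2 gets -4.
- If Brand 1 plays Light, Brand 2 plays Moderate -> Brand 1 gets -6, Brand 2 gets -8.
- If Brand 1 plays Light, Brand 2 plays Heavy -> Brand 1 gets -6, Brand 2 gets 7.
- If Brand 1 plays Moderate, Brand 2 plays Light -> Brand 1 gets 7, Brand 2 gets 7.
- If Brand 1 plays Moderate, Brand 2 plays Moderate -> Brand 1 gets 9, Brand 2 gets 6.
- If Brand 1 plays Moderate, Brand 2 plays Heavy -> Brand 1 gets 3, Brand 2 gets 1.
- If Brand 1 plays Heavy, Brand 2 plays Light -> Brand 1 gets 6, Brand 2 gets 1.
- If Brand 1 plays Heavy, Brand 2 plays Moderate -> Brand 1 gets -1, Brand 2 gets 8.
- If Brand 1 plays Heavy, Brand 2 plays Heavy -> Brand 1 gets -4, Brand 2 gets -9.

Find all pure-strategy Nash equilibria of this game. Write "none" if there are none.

Brand 1 against Light: payoffs 8, 7, 6 → best response Light.
Brand 1 against Moderate: payoffs -6, 9, -1 → best response Moderate.
Brand 1 against Heavy: payoffs -6, 3, -4 → best response Moderate.
Brand 2 against Light: payoffs -4, -8, 7 → best response Heavy.
Brand 2 against Moderate: payoffs 7, 6, 1 → best response Light.
Brand 2 against Heavy: payoffs 1, 8, -9 → best response Moderate.
No profile is a mutual best response for all players.

This game has no pure Nash equilibrium.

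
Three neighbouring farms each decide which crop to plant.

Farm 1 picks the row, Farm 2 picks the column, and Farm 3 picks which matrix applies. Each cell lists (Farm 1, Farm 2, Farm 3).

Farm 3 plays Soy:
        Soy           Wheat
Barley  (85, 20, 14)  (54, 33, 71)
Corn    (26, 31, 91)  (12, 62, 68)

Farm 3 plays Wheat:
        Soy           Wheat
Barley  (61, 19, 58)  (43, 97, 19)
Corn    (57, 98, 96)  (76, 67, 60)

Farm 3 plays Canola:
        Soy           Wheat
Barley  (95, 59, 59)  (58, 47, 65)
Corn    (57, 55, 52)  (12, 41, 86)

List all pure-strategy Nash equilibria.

Pure-strategy Nash equilibria: (Barley, Soy, Canola), (Barley, Wheat, Soy)

For each player, find the best response to each opponent profile; mutual best responses are the pure NE.
Farm 1 against (Soy, Soy): payoffs 85, 26 → best response Barley.
Farm 1 against (Soy, Wheat): payoffs 61, 57 → best response Barley.
Farm 1 against (Soy, Canola): payoffs 95, 57 → best response Barley.
Farm 1 against (Wheat, Soy): payoffs 54, 12 → best response Barley.
Farm 1 against (Wheat, Wheat): payoffs 43, 76 → best response Corn.
Farm 1 against (Wheat, Canola): payoffs 58, 12 → best response Barley.
Farm 2 against (Barley, Soy): payoffs 20, 33 → best response Wheat.
Farm 2 against (Barley, Wheat): payoffs 19, 97 → best response Wheat.
Farm 2 against (Barley, Canola): payoffs 59, 47 → best response Soy.
Farm 2 against (Corn, Soy): payoffs 31, 62 → best response Wheat.
Farm 2 against (Corn, Wheat): payoffs 98, 67 → best response Soy.
Farm 2 against (Corn, Canola): payoffs 55, 41 → best response Soy.
Farm 3 against (Barley, Soy): payoffs 14, 58, 59 → best response Canola.
Farm 3 against (Barley, Wheat): payoffs 71, 19, 65 → best response Soy.
Farm 3 against (Corn, Soy): payoffs 91, 96, 52 → best response Wheat.
Farm 3 against (Corn, Wheat): payoffs 68, 60, 86 → best response Canola.
Mutual best responses: (Barley, Soy, Canola); (Barley, Wheat, Soy).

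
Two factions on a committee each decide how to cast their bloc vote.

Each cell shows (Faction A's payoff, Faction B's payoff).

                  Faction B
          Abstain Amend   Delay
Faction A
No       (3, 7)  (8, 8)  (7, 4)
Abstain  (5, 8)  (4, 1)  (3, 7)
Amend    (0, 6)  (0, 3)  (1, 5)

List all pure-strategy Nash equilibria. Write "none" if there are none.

Pure-strategy Nash equilibria: (No, Amend); (Abstain, Abstain)

Check each profile: it is a Nash equilibrium iff no player can strictly gain by switching unilaterally.
(No, Abstain): Faction A can switch to Abstain (3 → 5). Not NE.
(No, Amend): Faction A gets 8, best alternative 4; Faction B gets 8, best alternative 7. No profitable deviation — NE.
(No, Delay): Faction B can switch to Abstain (4 → 7). Not NE.
(Abstain, Abstain): Faction A gets 5, best alternative 3; Faction B gets 8, best alternative 7. No profitable deviation — NE.
(Abstain, Amend): Faction A can switch to No (4 → 8). Not NE.
(Abstain, Delay): Faction A can switch to No (3 → 7). Not NE.
(Amend, Abstain): Faction A can switch to No (0 → 3). Not NE.
(Amend, Amend): Faction A can switch to No (0 → 8). Not NE.
(Amend, Delay): Faction A can switch to No (1 → 7). Not NE.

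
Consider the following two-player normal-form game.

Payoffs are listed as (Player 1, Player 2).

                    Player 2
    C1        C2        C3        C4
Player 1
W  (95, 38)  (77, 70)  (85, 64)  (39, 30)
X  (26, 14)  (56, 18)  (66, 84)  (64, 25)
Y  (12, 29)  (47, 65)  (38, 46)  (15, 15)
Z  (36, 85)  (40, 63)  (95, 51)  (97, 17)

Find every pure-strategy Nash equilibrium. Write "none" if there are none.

(W, C2)

Mark each player's best response to every combination of opponents' strategies; a profile where every player is best-responding is a pure Nash equilibrium.
Player 1 against C1: payoffs 95, 26, 12, 36 → best response W.
Player 1 against C2: payoffs 77, 56, 47, 40 → best response W.
Player 1 against C3: payoffs 85, 66, 38, 95 → best response Z.
Player 1 against C4: payoffs 39, 64, 15, 97 → best response Z.
Player 2 against W: payoffs 38, 70, 64, 30 → best response C2.
Player 2 against X: payoffs 14, 18, 84, 25 → best response C3.
Player 2 against Y: payoffs 29, 65, 46, 15 → best response C2.
Player 2 against Z: payoffs 85, 63, 51, 17 → best response C1.
Mutual best responses: (W, C2).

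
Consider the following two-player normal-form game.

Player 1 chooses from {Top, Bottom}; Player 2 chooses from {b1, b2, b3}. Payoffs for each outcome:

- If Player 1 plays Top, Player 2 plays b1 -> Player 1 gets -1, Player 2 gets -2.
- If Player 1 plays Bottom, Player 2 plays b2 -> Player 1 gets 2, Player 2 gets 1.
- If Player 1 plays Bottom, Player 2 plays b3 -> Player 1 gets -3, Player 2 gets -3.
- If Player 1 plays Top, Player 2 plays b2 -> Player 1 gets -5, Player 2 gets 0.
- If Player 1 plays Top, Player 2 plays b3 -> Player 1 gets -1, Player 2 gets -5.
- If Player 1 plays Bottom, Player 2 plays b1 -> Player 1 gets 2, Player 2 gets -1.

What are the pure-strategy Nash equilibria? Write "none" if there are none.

(Bottom, b2)

(Top, b1): Player 1 can switch to Bottom (-1 → 2). Not NE.
(Top, b2): Player 1 can switch to Bottom (-5 → 2). Not NE.
(Top, b3): Player 2 can switch to b1 (-5 → -2). Not NE.
(Bottom, b1): Player 2 can switch to b2 (-1 → 1). Not NE.
(Bottom, b2): Player 1 gets 2, best alternative -5; Player 2 gets 1, best alternative -1. No profitable deviation — NE.
(Bottom, b3): Player 1 can switch to Top (-3 → -1). Not NE.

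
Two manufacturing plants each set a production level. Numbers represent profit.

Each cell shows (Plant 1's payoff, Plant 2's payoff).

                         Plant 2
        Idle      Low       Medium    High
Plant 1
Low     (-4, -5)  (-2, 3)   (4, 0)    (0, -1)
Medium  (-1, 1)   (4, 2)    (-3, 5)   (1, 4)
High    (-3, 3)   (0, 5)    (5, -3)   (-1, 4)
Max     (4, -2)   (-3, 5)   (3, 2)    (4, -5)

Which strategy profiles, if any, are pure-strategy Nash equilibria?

none

(Low, Idle): Plant 1 can switch to Medium (-4 → -1). Not NE.
(Low, Low): Plant 1 can switch to Medium (-2 → 4). Not NE.
(Low, Medium): Plant 1 can switch to High (4 → 5). Not NE.
(Low, High): Plant 1 can switch to Medium (0 → 1). Not NE.
(Medium, Idle): Plant 1 can switch to Max (-1 → 4). Not NE.
(Medium, Low): Plant 2 can switch to Medium (2 → 5). Not NE.
(Medium, Medium): Plant 1 can switch to Low (-3 → 4). Not NE.
(Medium, High): Plant 1 can switch to Max (1 → 4). Not NE.
(High, Idle): Plant 1 can switch to Medium (-3 → -1). Not NE.
(High, Low): Plant 1 can switch to Medium (0 → 4). Not NE.
(High, Medium): Plant 2 can switch to Idle (-3 → 3). Not NE.
(High, High): Plant 1 can switch to Low (-1 → 0). Not NE.
(The remaining 4 profiles each have a profitable deviation by the same check.)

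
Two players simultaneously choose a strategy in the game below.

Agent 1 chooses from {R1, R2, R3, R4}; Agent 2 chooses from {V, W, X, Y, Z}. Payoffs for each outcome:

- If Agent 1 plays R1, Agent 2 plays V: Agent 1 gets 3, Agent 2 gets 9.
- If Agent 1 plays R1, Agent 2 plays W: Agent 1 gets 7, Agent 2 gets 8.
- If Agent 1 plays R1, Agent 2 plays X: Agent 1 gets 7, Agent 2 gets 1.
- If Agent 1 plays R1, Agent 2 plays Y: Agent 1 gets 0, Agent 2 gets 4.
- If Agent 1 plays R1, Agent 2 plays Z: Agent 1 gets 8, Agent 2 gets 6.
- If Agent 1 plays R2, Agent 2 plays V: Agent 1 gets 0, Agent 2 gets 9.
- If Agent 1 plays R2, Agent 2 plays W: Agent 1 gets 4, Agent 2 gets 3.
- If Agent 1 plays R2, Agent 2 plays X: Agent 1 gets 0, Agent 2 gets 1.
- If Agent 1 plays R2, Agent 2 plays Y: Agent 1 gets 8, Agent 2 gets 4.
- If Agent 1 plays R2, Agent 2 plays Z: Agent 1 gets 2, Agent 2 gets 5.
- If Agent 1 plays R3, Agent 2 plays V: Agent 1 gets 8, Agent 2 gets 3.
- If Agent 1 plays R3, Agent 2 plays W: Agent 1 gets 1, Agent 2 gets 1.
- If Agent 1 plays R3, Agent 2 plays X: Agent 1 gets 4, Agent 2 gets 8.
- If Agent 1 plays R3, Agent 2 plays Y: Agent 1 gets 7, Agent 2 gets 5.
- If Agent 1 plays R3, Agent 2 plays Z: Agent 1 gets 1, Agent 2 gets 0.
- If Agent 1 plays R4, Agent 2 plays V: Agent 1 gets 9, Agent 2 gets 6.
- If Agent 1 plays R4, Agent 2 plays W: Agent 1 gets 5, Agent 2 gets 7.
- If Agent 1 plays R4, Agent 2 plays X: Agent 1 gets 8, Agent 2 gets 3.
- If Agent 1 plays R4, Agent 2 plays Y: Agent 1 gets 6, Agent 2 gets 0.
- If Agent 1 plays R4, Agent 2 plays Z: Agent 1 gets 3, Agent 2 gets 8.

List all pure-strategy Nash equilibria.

For each player, find the best response to each opponent profile; mutual best responses are the pure NE.
Agent 1 against V: payoffs 3, 0, 8, 9 → best response R4.
Agent 1 against W: payoffs 7, 4, 1, 5 → best response R1.
Agent 1 against X: payoffs 7, 0, 4, 8 → best response R4.
Agent 1 against Y: payoffs 0, 8, 7, 6 → best response R2.
Agent 1 against Z: payoffs 8, 2, 1, 3 → best response R1.
Agent 2 against R1: payoffs 9, 8, 1, 4, 6 → best response V.
Agent 2 against R2: payoffs 9, 3, 1, 4, 5 → best response V.
Agent 2 against R3: payoffs 3, 1, 8, 5, 0 → best response X.
Agent 2 against R4: payoffs 6, 7, 3, 0, 8 → best response Z.
No profile is a mutual best response for all players.

none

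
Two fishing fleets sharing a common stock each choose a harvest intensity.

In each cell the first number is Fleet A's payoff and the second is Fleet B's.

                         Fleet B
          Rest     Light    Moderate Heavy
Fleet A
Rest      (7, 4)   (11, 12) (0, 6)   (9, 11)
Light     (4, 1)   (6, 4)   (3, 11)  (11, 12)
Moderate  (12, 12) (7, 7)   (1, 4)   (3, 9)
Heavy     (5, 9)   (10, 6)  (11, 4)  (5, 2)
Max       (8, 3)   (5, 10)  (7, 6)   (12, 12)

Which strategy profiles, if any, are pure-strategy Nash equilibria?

Fleet A against Rest: payoffs 7, 4, 12, 5, 8 → best response Moderate.
Fleet A against Light: payoffs 11, 6, 7, 10, 5 → best response Rest.
Fleet A against Moderate: payoffs 0, 3, 1, 11, 7 → best response Heavy.
Fleet A against Heavy: payoffs 9, 11, 3, 5, 12 → best response Max.
Fleet B against Rest: payoffs 4, 12, 6, 11 → best response Light.
Fleet B against Light: payoffs 1, 4, 11, 12 → best response Heavy.
Fleet B against Moderate: payoffs 12, 7, 4, 9 → best response Rest.
Fleet B against Heavy: payoffs 9, 6, 4, 2 → best response Rest.
Fleet B against Max: payoffs 3, 10, 6, 12 → best response Heavy.
Mutual best responses: (Rest, Light); (Moderate, Rest); (Max, Heavy).

The pure Nash equilibria are (Rest, Light) and (Moderate, Rest) and (Max, Heavy).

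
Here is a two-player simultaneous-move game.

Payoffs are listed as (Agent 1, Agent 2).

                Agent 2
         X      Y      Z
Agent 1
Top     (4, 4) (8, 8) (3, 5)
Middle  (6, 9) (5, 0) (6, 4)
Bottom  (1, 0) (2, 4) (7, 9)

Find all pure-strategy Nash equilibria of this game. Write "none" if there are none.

(Top, Y); (Middle, X); (Bottom, Z)

Agent 1 against X: payoffs 4, 6, 1 → best response Middle.
Agent 1 against Y: payoffs 8, 5, 2 → best response Top.
Agent 1 against Z: payoffs 3, 6, 7 → best response Bottom.
Agent 2 against Top: payoffs 4, 8, 5 → best response Y.
Agent 2 against Middle: payoffs 9, 0, 4 → best response X.
Agent 2 against Bottom: payoffs 0, 4, 9 → best response Z.
Mutual best responses: (Top, Y); (Middle, X); (Bottom, Z).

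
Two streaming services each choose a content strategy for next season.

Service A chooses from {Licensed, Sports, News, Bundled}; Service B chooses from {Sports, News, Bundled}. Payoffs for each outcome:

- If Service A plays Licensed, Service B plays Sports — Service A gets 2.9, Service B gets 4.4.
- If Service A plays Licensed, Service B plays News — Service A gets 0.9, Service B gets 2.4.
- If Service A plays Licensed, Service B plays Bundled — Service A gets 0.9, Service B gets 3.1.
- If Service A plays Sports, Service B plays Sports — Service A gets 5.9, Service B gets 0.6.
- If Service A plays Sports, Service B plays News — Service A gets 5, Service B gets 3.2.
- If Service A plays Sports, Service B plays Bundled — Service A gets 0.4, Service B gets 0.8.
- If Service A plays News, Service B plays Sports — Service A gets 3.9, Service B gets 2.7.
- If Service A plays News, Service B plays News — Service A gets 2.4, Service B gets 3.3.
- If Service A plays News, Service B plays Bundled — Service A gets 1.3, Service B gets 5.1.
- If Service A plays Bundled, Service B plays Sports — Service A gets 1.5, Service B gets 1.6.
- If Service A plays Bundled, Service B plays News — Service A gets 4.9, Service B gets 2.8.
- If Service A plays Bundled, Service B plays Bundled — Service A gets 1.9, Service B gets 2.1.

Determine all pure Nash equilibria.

For each player, find the best response to each opponent profile; mutual best responses are the pure NE.
Service A against Sports: payoffs 2.9, 5.9, 3.9, 1.5 → best response Sports.
Service A against News: payoffs 0.9, 5, 2.4, 4.9 → best response Sports.
Service A against Bundled: payoffs 0.9, 0.4, 1.3, 1.9 → best response Bundled.
Service B against Licensed: payoffs 4.4, 2.4, 3.1 → best response Sports.
Service B against Sports: payoffs 0.6, 3.2, 0.8 → best response News.
Service B against News: payoffs 2.7, 3.3, 5.1 → best response Bundled.
Service B against Bundled: payoffs 1.6, 2.8, 2.1 → best response News.
Mutual best responses: (Sports, News).

The unique pure-strategy Nash equilibrium is (Sports, News).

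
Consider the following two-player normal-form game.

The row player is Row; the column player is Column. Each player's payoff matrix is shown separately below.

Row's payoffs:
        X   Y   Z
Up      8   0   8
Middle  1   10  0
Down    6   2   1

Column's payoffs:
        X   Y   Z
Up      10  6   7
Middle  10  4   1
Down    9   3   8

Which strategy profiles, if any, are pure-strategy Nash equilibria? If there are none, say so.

For each player, find the best response to each opponent profile; mutual best responses are the pure NE.
Row against X: payoffs 8, 1, 6 → best response Up.
Row against Y: payoffs 0, 10, 2 → best response Middle.
Row against Z: payoffs 8, 0, 1 → best response Up.
Column against Up: payoffs 10, 6, 7 → best response X.
Column against Middle: payoffs 10, 4, 1 → best response X.
Column against Down: payoffs 9, 3, 8 → best response X.
Mutual best responses: (Up, X).

(Up, X)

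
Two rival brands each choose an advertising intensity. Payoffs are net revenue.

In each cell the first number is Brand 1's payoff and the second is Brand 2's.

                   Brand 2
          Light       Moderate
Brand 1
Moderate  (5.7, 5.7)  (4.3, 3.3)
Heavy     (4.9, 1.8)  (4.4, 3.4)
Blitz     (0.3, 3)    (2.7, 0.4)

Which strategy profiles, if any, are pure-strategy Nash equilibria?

For each player, find the best response to each opponent profile; mutual best responses are the pure NE.
Brand 1 against Light: payoffs 5.7, 4.9, 0.3 → best response Moderate.
Brand 1 against Moderate: payoffs 4.3, 4.4, 2.7 → best response Heavy.
Brand 2 against Moderate: payoffs 5.7, 3.3 → best response Light.
Brand 2 against Heavy: payoffs 1.8, 3.4 → best response Moderate.
Brand 2 against Blitz: payoffs 3, 0.4 → best response Light.
Mutual best responses: (Moderate, Light); (Heavy, Moderate).

Pure-strategy Nash equilibria: (Moderate, Light), (Heavy, Moderate)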